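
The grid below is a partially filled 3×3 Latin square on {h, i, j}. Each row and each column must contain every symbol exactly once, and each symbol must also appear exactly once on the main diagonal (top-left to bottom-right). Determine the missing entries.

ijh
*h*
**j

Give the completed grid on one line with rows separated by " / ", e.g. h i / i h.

i j h / j h i / h i j

Cell (r2,c1): row 2 has {h}; column 1 has {i} → j.
Cell (r2,c3): row 2 has {h,j}; column 3 has {h,j} → i.
Cell (r3,c1): row 3 has {j}; column 1 has {i,j} → h.
Cell (r3,c2): row 3 has {h,j}; column 2 has {h,j} → i.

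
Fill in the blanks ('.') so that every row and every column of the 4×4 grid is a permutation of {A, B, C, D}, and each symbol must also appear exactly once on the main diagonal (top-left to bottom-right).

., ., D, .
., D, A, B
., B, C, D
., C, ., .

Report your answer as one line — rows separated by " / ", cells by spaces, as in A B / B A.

B A D C / C D A B / A B C D / D C B A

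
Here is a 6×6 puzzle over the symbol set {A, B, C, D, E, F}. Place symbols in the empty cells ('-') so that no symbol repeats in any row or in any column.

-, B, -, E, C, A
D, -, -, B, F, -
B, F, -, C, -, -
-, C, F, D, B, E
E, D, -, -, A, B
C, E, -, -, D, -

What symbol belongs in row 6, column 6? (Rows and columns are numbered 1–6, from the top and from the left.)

(r1,c1): row 1 has {A,B,C,E}; column 1 has {B,C,D,E}, so it must be F.
(r1,c3): row 1 has {A,B,C,E,F}; column 3 has {F}, so it must be D.
(r2,c2): row 2 has {B,D,F}; column 2 has {B,C,D,E,F}, so it must be A.
(r2,c6): row 2 has {A,B,D,F}; column 6 has {A,B,E}, so it must be C.
(r3,c5): row 3 has {B,C,F}; column 5 has {A,B,C,D,F}, so it must be E.
(r3,c6): row 3 has {B,C,E,F}; column 6 has {A,B,C,E}, so it must be D.
(r4,c1): row 4 has {B,C,D,E,F}; column 1 has {B,C,D,E,F}, so it must be A.
(r5,c3): row 5 has {A,B,D,E}; column 3 has {D,F}, so it must be C.
(r5,c4): row 5 has {A,B,C,D,E}; column 4 has {B,C,D,E}, so it must be F.
(r6,c4): row 6 has {C,D,E}; column 4 has {B,C,D,E,F}, so it must be A.
(r6,c6): row 6 has {A,C,D,E}; column 6 has {A,B,C,D,E}, so it must be F.

F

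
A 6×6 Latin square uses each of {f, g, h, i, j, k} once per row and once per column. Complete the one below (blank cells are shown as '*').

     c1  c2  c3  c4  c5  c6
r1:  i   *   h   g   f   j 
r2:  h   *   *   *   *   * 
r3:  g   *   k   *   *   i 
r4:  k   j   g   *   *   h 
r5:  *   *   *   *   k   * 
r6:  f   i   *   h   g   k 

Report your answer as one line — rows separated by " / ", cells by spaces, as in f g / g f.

(r1,c2) = k
(r4,c5) = i
(r5,c1) = j
(r6,c3) = j
(r2,c5) = j
(r3,c5) = h
(r4,c4) = f
(r5,c4) = i
(r2,c4) = k
(r3,c2) = f
(r3,c4) = j
(r5,c3) = f
(r5,c6) = g
(r2,c2) = g
(r2,c3) = i
(r2,c6) = f
(r5,c2) = h

i k h g f j / h g i k j f / g f k j h i / k j g f i h / j h f i k g / f i j h g k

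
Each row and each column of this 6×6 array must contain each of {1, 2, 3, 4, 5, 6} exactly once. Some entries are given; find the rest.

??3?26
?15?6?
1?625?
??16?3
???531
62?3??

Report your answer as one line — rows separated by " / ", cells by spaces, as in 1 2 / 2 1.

(r2,c4): row 2 has {1,5,6}; column 4 has {2,3,5,6}, so it must be 4.
(r2,c6): row 2 has {1,4,5,6}; column 6 has {1,3,6}, so it must be 2.
(r3,c6): row 3 has {1,2,5,6}; column 6 has {1,2,3,6}, so it must be 4.
(r4,c5): row 4 has {1,3,6}; column 5 has {2,3,5,6}, so it must be 4.
(r6,c3): row 6 has {2,3,6}; column 3 has {1,3,5,6}, so it must be 4.
(r6,c5): row 6 has {2,3,4,6}; column 5 has {2,3,4,5,6}, so it must be 1.
(r6,c6): row 6 has {1,2,3,4,6}; column 6 has {1,2,3,4,6}, so it must be 5.
(r1,c4): row 1 has {2,3,6}; column 4 has {2,3,4,5,6}, so it must be 1.
(r2,c1): row 2 has {1,2,4,5,6}; column 1 has {1,6}, so it must be 3.
(r3,c2): row 3 has {1,2,4,5,6}; column 2 has {1,2}, so it must be 3.
(r4,c2): row 4 has {1,3,4,6}; column 2 has {1,2,3}, so it must be 5.
(r5,c3): row 5 has {1,3,5}; column 3 has {1,3,4,5,6}, so it must be 2.
(r1,c2): row 1 has {1,2,3,6}; column 2 has {1,2,3,5}, so it must be 4.
(r4,c1): row 4 has {1,3,4,5,6}; column 1 has {1,3,6}, so it must be 2.
(r5,c1): row 5 has {1,2,3,5}; column 1 has {1,2,3,6}, so it must be 4.
(r5,c2): row 5 has {1,2,3,4,5}; column 2 has {1,2,3,4,5}, so it must be 6.
(r1,c1): row 1 has {1,2,3,4,6}; column 1 has {1,2,3,4,6}, so it must be 5.

5 4 3 1 2 6 / 3 1 5 4 6 2 / 1 3 6 2 5 4 / 2 5 1 6 4 3 / 4 6 2 5 3 1 / 6 2 4 3 1 5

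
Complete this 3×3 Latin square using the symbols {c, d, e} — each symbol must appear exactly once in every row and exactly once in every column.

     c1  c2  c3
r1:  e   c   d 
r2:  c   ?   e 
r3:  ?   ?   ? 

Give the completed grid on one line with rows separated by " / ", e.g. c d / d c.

row 2 has {c,e}; column 2 has {c} — only d is left for (r2,c2).
row 3 is empty so far; column 1 has {c,e} — only d is left for (r3,c1).
row 3 has {d}; column 2 has {c,d} — only e is left for (r3,c2).
row 3 has {d,e}; column 3 has {d,e} — only c is left for (r3,c3).

e c d / c d e / d e c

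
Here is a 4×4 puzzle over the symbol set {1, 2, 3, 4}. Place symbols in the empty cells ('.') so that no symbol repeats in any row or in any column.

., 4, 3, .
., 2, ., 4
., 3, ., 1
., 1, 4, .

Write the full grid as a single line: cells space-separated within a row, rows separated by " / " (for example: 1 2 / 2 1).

1 4 3 2 / 3 2 1 4 / 4 3 2 1 / 2 1 4 3

(r1,c4) = 2
(r2,c3) = 1
(r3,c3) = 2
(r4,c4) = 3
(r1,c1) = 1
(r2,c1) = 3
(r3,c1) = 4
(r4,c1) = 2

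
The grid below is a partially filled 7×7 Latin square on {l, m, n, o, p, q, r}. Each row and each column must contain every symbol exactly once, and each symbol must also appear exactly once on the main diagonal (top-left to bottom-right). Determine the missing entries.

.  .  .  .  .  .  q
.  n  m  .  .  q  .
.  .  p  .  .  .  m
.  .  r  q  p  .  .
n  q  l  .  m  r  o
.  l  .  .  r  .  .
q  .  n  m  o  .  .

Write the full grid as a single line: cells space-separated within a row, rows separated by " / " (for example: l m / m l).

r p o l n m q / p n m o l q r / l o p r q n m / o m r q p l n / n q l p m r o / m l q n r o p / q r n m o p l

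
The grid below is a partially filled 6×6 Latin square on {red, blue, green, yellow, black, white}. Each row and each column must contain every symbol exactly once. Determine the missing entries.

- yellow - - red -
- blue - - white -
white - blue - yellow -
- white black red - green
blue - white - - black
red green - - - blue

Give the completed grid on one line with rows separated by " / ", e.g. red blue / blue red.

black yellow green blue red white / green blue red black white yellow / white black blue green yellow red / yellow white black red blue green / blue red white yellow green black / red green yellow white black blue

Cell (r1,c3): row 1 has {red,yellow}; column 3 has {blue,black,white} → green.
Cell (r1,c6): row 1 has {red,green,yellow}; column 6 has {blue,green,black} → white.
Cell (r3,c6): row 3 has {blue,yellow,white}; column 6 has {blue,green,black,white} → red.
Cell (r4,c1): row 4 has {red,green,black,white}; column 1 has {red,blue,white} → yellow.
Cell (r4,c5): row 4 has {red,green,yellow,black,white}; column 5 has {red,yellow,white} → blue.
Cell (r5,c2): row 5 has {blue,black,white}; column 2 has {blue,green,yellow,white} → red.
Cell (r5,c5): row 5 has {red,blue,black,white}; column 5 has {red,blue,yellow,white} → green.
Cell (r6,c3): row 6 has {red,blue,green}; column 3 has {blue,green,black,white} → yellow.
Cell (r6,c5): row 6 has {red,blue,green,yellow}; column 5 has {red,blue,green,yellow,white} → black.
Cell (r1,c1): row 1 has {red,green,yellow,white}; column 1 has {red,blue,yellow,white} → black.
Cell (r1,c4): row 1 has {red,green,yellow,black,white}; column 4 has {red} → blue.
Cell (r2,c1): row 2 has {blue,white}; column 1 has {red,blue,yellow,black,white} → green.
Cell (r2,c3): row 2 has {blue,green,white}; column 3 has {blue,green,yellow,black,white} → red.
Cell (r2,c6): row 2 has {red,blue,green,white}; column 6 has {red,blue,green,black,white} → yellow.
Cell (r3,c2): row 3 has {red,blue,yellow,white}; column 2 has {red,blue,green,yellow,white} → black.
Cell (r3,c4): row 3 has {red,blue,yellow,black,white}; column 4 has {red,blue} → green.
Cell (r5,c4): row 5 has {red,blue,green,black,white}; column 4 has {red,blue,green} → yellow.
Cell (r6,c4): row 6 has {red,blue,green,yellow,black}; column 4 has {red,blue,green,yellow} → white.
Cell (r2,c4): row 2 has {red,blue,green,yellow,white}; column 4 has {red,blue,green,yellow,white} → black.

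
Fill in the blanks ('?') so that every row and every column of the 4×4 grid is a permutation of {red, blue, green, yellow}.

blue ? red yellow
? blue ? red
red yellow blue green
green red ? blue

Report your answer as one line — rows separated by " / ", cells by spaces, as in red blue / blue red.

blue green red yellow / yellow blue green red / red yellow blue green / green red yellow blue

At row 1, column 2: row 1 has {red,blue,yellow}; column 2 has {red,blue,yellow}; that leaves green.
At row 2, column 1: row 2 has {red,blue}; column 1 has {red,blue,green}; that leaves yellow.
At row 2, column 3: row 2 has {red,blue,yellow}; column 3 has {red,blue}; that leaves green.
At row 4, column 3: row 4 has {red,blue,green}; column 3 has {red,blue,green}; that leaves yellow.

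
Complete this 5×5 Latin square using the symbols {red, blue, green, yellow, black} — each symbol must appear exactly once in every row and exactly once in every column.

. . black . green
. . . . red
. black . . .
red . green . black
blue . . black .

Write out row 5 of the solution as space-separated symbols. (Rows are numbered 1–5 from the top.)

(r1,c1) = yellow
(r3,c1) = green
(r5,c5) = yellow
(r2,c1) = black
(r3,c5) = blue
(r5,c3) = red
(r3,c3) = yellow
(r3,c4) = red
(r5,c2) = green

blue green red black yellow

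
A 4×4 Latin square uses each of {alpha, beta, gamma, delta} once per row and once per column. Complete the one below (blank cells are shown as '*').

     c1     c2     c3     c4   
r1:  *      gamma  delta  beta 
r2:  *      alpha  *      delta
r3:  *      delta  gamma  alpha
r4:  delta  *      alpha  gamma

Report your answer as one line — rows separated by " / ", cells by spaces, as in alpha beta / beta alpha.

(r1,c1) = alpha
(r2,c3) = beta
(r3,c1) = beta
(r4,c2) = beta
(r2,c1) = gamma

alpha gamma delta beta / gamma alpha beta delta / beta delta gamma alpha / delta beta alpha gamma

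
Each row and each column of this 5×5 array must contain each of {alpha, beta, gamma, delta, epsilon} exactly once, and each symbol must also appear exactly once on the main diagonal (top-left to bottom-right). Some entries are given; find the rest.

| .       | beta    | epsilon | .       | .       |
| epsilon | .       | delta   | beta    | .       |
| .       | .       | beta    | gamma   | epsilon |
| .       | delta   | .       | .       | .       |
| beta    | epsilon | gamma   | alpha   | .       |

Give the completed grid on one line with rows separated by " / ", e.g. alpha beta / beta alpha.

alpha beta epsilon delta gamma / epsilon gamma delta beta alpha / delta alpha beta gamma epsilon / gamma delta alpha epsilon beta / beta epsilon gamma alpha delta

(r1,c4): row 1 has {beta,epsilon}; column 4 has {alpha,beta,gamma}, so it must be delta.
(r3,c2): row 3 has {beta,gamma,epsilon}; column 2 has {beta,delta,epsilon}, so it must be alpha.
(r4,c3): row 4 has {delta}; column 3 has {beta,gamma,delta,epsilon}, so it must be alpha.
(r4,c4): row 4 has {alpha,delta}; column 4 has {alpha,beta,gamma,delta}; the diagonal has {beta}, so it must be epsilon.
(r5,c5): row 5 has {alpha,beta,gamma,epsilon}; column 5 has {epsilon}; the diagonal has {beta,epsilon}, so it must be delta.
(r2,c2): row 2 has {beta,delta,epsilon}; column 2 has {alpha,beta,delta,epsilon}; the diagonal has {beta,delta,epsilon}, so it must be gamma.
(r2,c5): row 2 has {beta,gamma,delta,epsilon}; column 5 has {delta,epsilon}, so it must be alpha.
(r3,c1): row 3 has {alpha,beta,gamma,epsilon}; column 1 has {beta,epsilon}, so it must be delta.
(r4,c1): row 4 has {alpha,delta,epsilon}; column 1 has {beta,delta,epsilon}, so it must be gamma.
(r4,c5): row 4 has {alpha,gamma,delta,epsilon}; column 5 has {alpha,delta,epsilon}, so it must be beta.
(r1,c1): row 1 has {beta,delta,epsilon}; column 1 has {beta,gamma,delta,epsilon}; the diagonal has {beta,gamma,delta,epsilon}, so it must be alpha.
(r1,c5): row 1 has {alpha,beta,delta,epsilon}; column 5 has {alpha,beta,delta,epsilon}, so it must be gamma.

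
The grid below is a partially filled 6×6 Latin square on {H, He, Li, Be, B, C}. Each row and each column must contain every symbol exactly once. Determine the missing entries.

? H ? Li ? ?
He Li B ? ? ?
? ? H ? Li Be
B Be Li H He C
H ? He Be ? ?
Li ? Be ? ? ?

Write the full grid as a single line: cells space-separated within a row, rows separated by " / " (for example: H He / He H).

Be H C Li B He / He Li B C Be H / C He H B Li Be / B Be Li H He C / H B He Be C Li / Li C Be He H B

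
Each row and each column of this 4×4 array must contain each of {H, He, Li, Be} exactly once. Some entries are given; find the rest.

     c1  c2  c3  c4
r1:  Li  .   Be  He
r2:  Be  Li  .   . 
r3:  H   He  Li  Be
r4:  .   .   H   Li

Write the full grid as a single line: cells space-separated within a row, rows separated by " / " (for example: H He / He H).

Li H Be He / Be Li He H / H He Li Be / He Be H Li

(r1,c2) = H
(r2,c3) = He
(r2,c4) = H
(r4,c1) = He
(r4,c2) = Be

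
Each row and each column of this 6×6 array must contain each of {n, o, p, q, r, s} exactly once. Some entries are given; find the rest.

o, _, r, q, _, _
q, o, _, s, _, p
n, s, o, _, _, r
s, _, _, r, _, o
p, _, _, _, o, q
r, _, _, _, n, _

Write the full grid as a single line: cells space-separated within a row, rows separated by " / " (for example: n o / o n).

o p r q s n / q o n s r p / n s o p q r / s n q r p o / p r s n o q / r q p o n s

(r2,c3) = n
(r2,c5) = r
(r3,c4) = p
(r3,c5) = q
(r4,c5) = p
(r5,c3) = s
(r5,c4) = n
(r6,c4) = o
(r6,c6) = s
(r1,c5) = s
(r1,c6) = n
(r4,c3) = q
(r5,c2) = r
(r6,c3) = p
(r1,c2) = p
(r4,c2) = n
(r6,c2) = q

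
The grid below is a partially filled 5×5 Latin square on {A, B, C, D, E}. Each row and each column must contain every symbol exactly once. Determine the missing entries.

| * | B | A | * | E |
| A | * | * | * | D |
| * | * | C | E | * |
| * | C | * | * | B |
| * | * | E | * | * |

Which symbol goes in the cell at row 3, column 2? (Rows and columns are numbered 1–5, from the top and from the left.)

(r2,c2): row 2 has {A,D}; column 2 has {B,C}, so it must be E.
(r2,c3): row 2 has {A,D,E}; column 3 has {A,C,E}, so it must be B.
(r2,c4): row 2 has {A,B,D,E}; column 4 has {E}, so it must be C.
(r3,c5): row 3 has {C,E}; column 5 has {B,D,E}, so it must be A.
(r4,c3): row 4 has {B,C}; column 3 has {A,B,C,E}, so it must be D.
(r4,c4): row 4 has {B,C,D}; column 4 has {C,E}, so it must be A.
(r5,c5): row 5 has {E}; column 5 has {A,B,D,E}, so it must be C.
(r1,c4): row 1 has {A,B,E}; column 4 has {A,C,E}, so it must be D.
(r3,c2): row 3 has {A,C,E}; column 2 has {B,C,E}, so it must be D.

D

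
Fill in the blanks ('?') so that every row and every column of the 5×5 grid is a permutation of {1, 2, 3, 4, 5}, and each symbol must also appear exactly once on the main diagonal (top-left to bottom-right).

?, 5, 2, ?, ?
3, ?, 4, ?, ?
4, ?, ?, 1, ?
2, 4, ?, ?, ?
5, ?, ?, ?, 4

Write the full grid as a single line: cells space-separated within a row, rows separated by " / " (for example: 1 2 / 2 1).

1 5 2 4 3 / 3 2 4 5 1 / 4 3 5 1 2 / 2 4 1 3 5 / 5 1 3 2 4

(r1,c1) = 1
(r1,c5) = 3
(r2,c2) = 2
(r2,c4) = 5
(r2,c5) = 1
(r3,c2) = 3
(r3,c3) = 5
(r3,c5) = 2
(r4,c4) = 3
(r4,c5) = 5
(r5,c2) = 1
(r5,c3) = 3
(r5,c4) = 2
(r1,c4) = 4
(r4,c3) = 1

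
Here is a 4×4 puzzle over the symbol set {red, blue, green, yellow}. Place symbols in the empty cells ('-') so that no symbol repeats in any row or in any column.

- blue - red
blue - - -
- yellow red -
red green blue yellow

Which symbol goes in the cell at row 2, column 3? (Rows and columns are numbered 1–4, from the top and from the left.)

yellow

Cell (r2,c2): row 2 has {blue}; column 2 has {blue,green,yellow} → red.
Cell (r2,c4): row 2 has {red,blue}; column 4 has {red,yellow} → green.
Cell (r3,c1): row 3 has {red,yellow}; column 1 has {red,blue} → green.
Cell (r3,c4): row 3 has {red,green,yellow}; column 4 has {red,green,yellow} → blue.
Cell (r1,c1): row 1 has {red,blue}; column 1 has {red,blue,green} → yellow.
Cell (r1,c3): row 1 has {red,blue,yellow}; column 3 has {red,blue} → green.
Cell (r2,c3): row 2 has {red,blue,green}; column 3 has {red,blue,green} → yellow.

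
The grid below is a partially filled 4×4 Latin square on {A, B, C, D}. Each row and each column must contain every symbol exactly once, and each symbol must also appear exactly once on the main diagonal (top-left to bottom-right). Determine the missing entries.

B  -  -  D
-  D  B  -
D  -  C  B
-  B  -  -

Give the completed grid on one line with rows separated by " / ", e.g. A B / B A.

B C A D / A D B C / D A C B / C B D A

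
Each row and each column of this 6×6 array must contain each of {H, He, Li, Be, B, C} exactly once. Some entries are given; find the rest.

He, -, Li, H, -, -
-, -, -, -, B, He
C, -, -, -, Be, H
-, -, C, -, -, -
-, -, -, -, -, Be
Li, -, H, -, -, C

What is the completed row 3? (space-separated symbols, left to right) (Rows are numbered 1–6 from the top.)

(r1,c5): row 1 has {H,He,Li}; column 5 has {Be,B}, so it must be C.
(r1,c6): row 1 has {H,He,Li,C}; column 6 has {H,He,Be,C}, so it must be B.
(r2,c3): row 2 has {He,B}; column 3 has {H,Li,C}, so it must be Be.
(r4,c6): row 4 has {C}; column 6 has {H,He,Be,B,C}, so it must be Li.
(r6,c5): row 6 has {H,Li,C}; column 5 has {Be,B,C}, so it must be He.
(r1,c2): row 1 has {H,He,Li,B,C}; column 2 is empty so far, so it must be Be.
(r2,c1): row 2 has {He,Be,B}; column 1 has {He,Li,C}, so it must be H.
(r4,c5): row 4 has {Li,C}; column 5 has {He,Be,B,C}, so it must be H.
(r5,c1): row 5 has {Be}; column 1 has {H,He,Li,C}, so it must be B.
(r5,c3): row 5 has {Be,B}; column 3 has {H,Li,Be,C}, so it must be He.
(r5,c5): row 5 has {He,Be,B}; column 5 has {H,He,Be,B,C}, so it must be Li.
(r6,c2): row 6 has {H,He,Li,C}; column 2 has {Be}, so it must be B.
(r6,c4): row 6 has {H,He,Li,B,C}; column 4 has {H}, so it must be Be.
(r3,c3): row 3 has {H,Be,C}; column 3 has {H,He,Li,Be,C}, so it must be B.
(r4,c1): row 4 has {H,Li,C}; column 1 has {H,He,Li,B,C}, so it must be Be.
(r4,c2): row 4 has {H,Li,Be,C}; column 2 has {Be,B}, so it must be He.
(r4,c4): row 4 has {H,He,Li,Be,C}; column 4 has {H,Be}, so it must be B.
(r5,c4): row 5 has {He,Li,Be,B}; column 4 has {H,Be,B}, so it must be C.
(r2,c4): row 2 has {H,He,Be,B}; column 4 has {H,Be,B,C}, so it must be Li.
(r3,c2): row 3 has {H,Be,B,C}; column 2 has {He,Be,B}, so it must be Li.
(r3,c4): row 3 has {H,Li,Be,B,C}; column 4 has {H,Li,Be,B,C}, so it must be He.

C Li B He Be H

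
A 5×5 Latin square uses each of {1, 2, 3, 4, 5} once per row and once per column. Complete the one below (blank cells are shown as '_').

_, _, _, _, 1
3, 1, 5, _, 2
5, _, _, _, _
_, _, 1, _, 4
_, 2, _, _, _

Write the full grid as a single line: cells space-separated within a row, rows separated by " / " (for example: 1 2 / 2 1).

At row 2, column 4: row 2 has {1,2,3,5}; column 4 is empty so far; that leaves 4.
At row 3, column 5: row 3 has {5}; column 5 has {1,2,4}; that leaves 3.
At row 4, column 1: row 4 has {1,4}; column 1 has {3,5}; that leaves 2.
At row 5, column 5: row 5 has {2}; column 5 has {1,2,3,4}; that leaves 5.
At row 1, column 1: row 1 has {1}; column 1 has {2,3,5}; that leaves 4.
At row 3, column 2: row 3 has {3,5}; column 2 has {1,2}; that leaves 4.
At row 3, column 3: row 3 has {3,4,5}; column 3 has {1,5}; that leaves 2.
At row 3, column 4: row 3 has {2,3,4,5}; column 4 has {4}; that leaves 1.
At row 5, column 1: row 5 has {2,5}; column 1 has {2,3,4,5}; that leaves 1.
At row 5, column 4: row 5 has {1,2,5}; column 4 has {1,4}; that leaves 3.
At row 1, column 3: row 1 has {1,4}; column 3 has {1,2,5}; that leaves 3.
At row 4, column 4: row 4 has {1,2,4}; column 4 has {1,3,4}; that leaves 5.
At row 5, column 3: row 5 has {1,2,3,5}; column 3 has {1,2,3,5}; that leaves 4.
At row 1, column 2: row 1 has {1,3,4}; column 2 has {1,2,4}; that leaves 5.
At row 1, column 4: row 1 has {1,3,4,5}; column 4 has {1,3,4,5}; that leaves 2.
At row 4, column 2: row 4 has {1,2,4,5}; column 2 has {1,2,4,5}; that leaves 3.

4 5 3 2 1 / 3 1 5 4 2 / 5 4 2 1 3 / 2 3 1 5 4 / 1 2 4 3 5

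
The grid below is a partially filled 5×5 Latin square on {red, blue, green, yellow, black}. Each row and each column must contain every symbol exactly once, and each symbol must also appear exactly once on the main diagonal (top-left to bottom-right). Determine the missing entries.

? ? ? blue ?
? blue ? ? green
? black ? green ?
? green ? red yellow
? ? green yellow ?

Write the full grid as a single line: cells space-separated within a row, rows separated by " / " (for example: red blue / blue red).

(r2,c4): row 2 has {blue,green}; column 4 has {red,blue,green,yellow}, so it must be black.
(r3,c3): row 3 has {green,black}; column 3 has {green}; the diagonal has {red,blue}, so it must be yellow.
(r5,c2): row 5 has {green,yellow}; column 2 has {blue,green,black}, so it must be red.
(r5,c5): row 5 has {red,green,yellow}; column 5 has {green,yellow}; the diagonal has {red,blue,yellow}, so it must be black.
(r1,c1): row 1 has {blue}; column 1 is empty so far; the diagonal has {red,blue,yellow,black}, so it must be green.
(r1,c2): row 1 has {blue,green}; column 2 has {red,blue,green,black}, so it must be yellow.
(r1,c5): row 1 has {blue,green,yellow}; column 5 has {green,yellow,black}, so it must be red.
(r2,c3): row 2 has {blue,green,black}; column 3 has {green,yellow}, so it must be red.
(r3,c5): row 3 has {green,yellow,black}; column 5 has {red,green,yellow,black}, so it must be blue.
(r5,c1): row 5 has {red,green,yellow,black}; column 1 has {green}, so it must be blue.
(r1,c3): row 1 has {red,blue,green,yellow}; column 3 has {red,green,yellow}, so it must be black.
(r2,c1): row 2 has {red,blue,green,black}; column 1 has {blue,green}, so it must be yellow.
(r3,c1): row 3 has {blue,green,yellow,black}; column 1 has {blue,green,yellow}, so it must be red.
(r4,c1): row 4 has {red,green,yellow}; column 1 has {red,blue,green,yellow}, so it must be black.
(r4,c3): row 4 has {red,green,yellow,black}; column 3 has {red,green,yellow,black}, so it must be blue.

green yellow black blue red / yellow blue red black green / red black yellow green blue / black green blue red yellow / blue red green yellow black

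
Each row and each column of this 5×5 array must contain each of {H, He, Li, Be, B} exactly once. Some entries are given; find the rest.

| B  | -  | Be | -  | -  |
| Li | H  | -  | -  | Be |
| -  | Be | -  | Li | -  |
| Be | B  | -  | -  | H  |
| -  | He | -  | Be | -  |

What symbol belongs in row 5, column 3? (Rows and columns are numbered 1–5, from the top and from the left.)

B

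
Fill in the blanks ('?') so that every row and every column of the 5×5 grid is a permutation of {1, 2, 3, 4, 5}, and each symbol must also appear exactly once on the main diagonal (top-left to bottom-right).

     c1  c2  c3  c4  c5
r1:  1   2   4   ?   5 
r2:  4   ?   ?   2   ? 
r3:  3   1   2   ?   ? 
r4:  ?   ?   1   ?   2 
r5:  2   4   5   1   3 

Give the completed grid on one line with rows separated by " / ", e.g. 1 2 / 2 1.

1 2 4 3 5 / 4 5 3 2 1 / 3 1 2 5 4 / 5 3 1 4 2 / 2 4 5 1 3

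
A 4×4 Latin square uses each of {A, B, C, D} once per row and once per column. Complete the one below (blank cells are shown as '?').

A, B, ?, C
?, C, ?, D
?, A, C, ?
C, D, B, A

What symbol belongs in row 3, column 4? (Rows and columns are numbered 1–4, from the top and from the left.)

(r1,c3) = D
(r2,c1) = B
(r2,c3) = A
(r3,c1) = D
(r3,c4) = B

B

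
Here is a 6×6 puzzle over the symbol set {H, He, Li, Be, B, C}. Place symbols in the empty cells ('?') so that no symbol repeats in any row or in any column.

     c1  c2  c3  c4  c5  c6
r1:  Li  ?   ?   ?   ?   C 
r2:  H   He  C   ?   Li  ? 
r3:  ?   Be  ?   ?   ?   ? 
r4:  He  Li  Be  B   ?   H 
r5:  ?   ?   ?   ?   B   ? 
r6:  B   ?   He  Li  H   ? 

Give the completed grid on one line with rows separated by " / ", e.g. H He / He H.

Li B H He Be C / H He C Be Li B / C Be B H He Li / He Li Be B C H / Be H Li C B He / B C He Li H Be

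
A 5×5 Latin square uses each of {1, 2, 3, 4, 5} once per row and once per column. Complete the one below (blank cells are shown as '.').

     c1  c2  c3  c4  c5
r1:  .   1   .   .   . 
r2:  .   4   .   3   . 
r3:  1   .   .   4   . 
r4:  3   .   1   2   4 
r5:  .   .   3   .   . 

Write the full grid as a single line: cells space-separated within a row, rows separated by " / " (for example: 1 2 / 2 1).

Cell (r1,c4): row 1 has {1}; column 4 has {2,3,4} → 5.
Cell (r4,c2): row 4 has {1,2,3,4}; column 2 has {1,4} → 5.
Cell (r5,c2): row 5 has {3}; column 2 has {1,4,5} → 2.
Cell (r5,c4): row 5 has {2,3}; column 4 has {2,3,4,5} → 1.
Cell (r5,c5): row 5 has {1,2,3}; column 5 has {4} → 5.
Cell (r3,c2): row 3 has {1,4}; column 2 has {1,2,4,5} → 3.
Cell (r3,c5): row 3 has {1,3,4}; column 5 has {4,5} → 2.
Cell (r5,c1): row 5 has {1,2,3,5}; column 1 has {1,3} → 4.
Cell (r1,c1): row 1 has {1,5}; column 1 has {1,3,4} → 2.
Cell (r1,c3): row 1 has {1,2,5}; column 3 has {1,3} → 4.
Cell (r1,c5): row 1 has {1,2,4,5}; column 5 has {2,4,5} → 3.
Cell (r2,c1): row 2 has {3,4}; column 1 has {1,2,3,4} → 5.
Cell (r2,c3): row 2 has {3,4,5}; column 3 has {1,3,4} → 2.
Cell (r2,c5): row 2 has {2,3,4,5}; column 5 has {2,3,4,5} → 1.
Cell (r3,c3): row 3 has {1,2,3,4}; column 3 has {1,2,3,4} → 5.

2 1 4 5 3 / 5 4 2 3 1 / 1 3 5 4 2 / 3 5 1 2 4 / 4 2 3 1 5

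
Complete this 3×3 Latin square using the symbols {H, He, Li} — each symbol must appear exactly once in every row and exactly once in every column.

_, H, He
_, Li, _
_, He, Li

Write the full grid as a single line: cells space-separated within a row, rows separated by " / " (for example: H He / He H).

Li H He / He Li H / H He Li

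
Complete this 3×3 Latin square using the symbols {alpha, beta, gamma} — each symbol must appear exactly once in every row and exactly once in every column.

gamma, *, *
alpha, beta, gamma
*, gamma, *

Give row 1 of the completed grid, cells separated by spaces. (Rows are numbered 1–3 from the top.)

gamma alpha beta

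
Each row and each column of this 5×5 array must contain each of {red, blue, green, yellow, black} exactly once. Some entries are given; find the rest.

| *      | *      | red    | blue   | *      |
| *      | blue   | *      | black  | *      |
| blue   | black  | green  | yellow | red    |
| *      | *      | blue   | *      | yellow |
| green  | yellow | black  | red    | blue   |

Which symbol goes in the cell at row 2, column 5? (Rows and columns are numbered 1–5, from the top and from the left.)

(r1,c2): row 1 has {red,blue}; column 2 has {blue,yellow,black}, so it must be green.
(r1,c5): row 1 has {red,blue,green}; column 5 has {red,blue,yellow}, so it must be black.
(r2,c3): row 2 has {blue,black}; column 3 has {red,blue,green,black}, so it must be yellow.
(r2,c5): row 2 has {blue,yellow,black}; column 5 has {red,blue,yellow,black}, so it must be green.

green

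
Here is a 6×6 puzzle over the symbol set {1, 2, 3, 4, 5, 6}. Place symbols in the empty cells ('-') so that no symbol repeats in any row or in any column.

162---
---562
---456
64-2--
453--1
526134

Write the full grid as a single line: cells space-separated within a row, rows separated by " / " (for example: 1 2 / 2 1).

1 6 2 3 4 5 / 3 1 4 5 6 2 / 2 3 1 4 5 6 / 6 4 5 2 1 3 / 4 5 3 6 2 1 / 5 2 6 1 3 4

(r1,c4): row 1 has {1,2,6}; column 4 has {1,2,4,5}, so it must be 3.
(r1,c5): row 1 has {1,2,3,6}; column 5 has {3,5,6}, so it must be 4.
(r1,c6): row 1 has {1,2,3,4,6}; column 6 has {1,2,4,6}, so it must be 5.
(r2,c1): row 2 has {2,5,6}; column 1 has {1,4,5,6}, so it must be 3.
(r2,c2): row 2 has {2,3,5,6}; column 2 has {2,4,5,6}, so it must be 1.
(r2,c3): row 2 has {1,2,3,5,6}; column 3 has {2,3,6}, so it must be 4.
(r3,c1): row 3 has {4,5,6}; column 1 has {1,3,4,5,6}, so it must be 2.
(r3,c2): row 3 has {2,4,5,6}; column 2 has {1,2,4,5,6}, so it must be 3.
(r3,c3): row 3 has {2,3,4,5,6}; column 3 has {2,3,4,6}, so it must be 1.
(r4,c3): row 4 has {2,4,6}; column 3 has {1,2,3,4,6}, so it must be 5.
(r4,c5): row 4 has {2,4,5,6}; column 5 has {3,4,5,6}, so it must be 1.
(r4,c6): row 4 has {1,2,4,5,6}; column 6 has {1,2,4,5,6}, so it must be 3.
(r5,c4): row 5 has {1,3,4,5}; column 4 has {1,2,3,4,5}, so it must be 6.
(r5,c5): row 5 has {1,3,4,5,6}; column 5 has {1,3,4,5,6}, so it must be 2.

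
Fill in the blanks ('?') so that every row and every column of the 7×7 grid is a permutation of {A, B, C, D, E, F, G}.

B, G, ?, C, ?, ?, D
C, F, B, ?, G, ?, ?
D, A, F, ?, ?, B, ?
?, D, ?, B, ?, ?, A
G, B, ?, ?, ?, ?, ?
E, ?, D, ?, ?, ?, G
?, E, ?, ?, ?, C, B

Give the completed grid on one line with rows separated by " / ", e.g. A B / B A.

(r2,c7) = E
(r3,c7) = C
(r4,c1) = F
(r5,c7) = F
(r6,c2) = C
(r7,c1) = A
(r7,c3) = G
(r3,c5) = E
(r4,c5) = C
(r3,c4) = G
(r4,c3) = E
(r4,c6) = G
(r1,c3) = A
(r1,c5) = F
(r1,c6) = E
(r5,c3) = C
(r7,c5) = D
(r5,c5) = A
(r5,c6) = D
(r6,c5) = B
(r7,c4) = F
(r2,c6) = A
(r5,c4) = E
(r6,c4) = A
(r6,c6) = F
(r2,c4) = D

B G A C F E D / C F B D G A E / D A F G E B C / F D E B C G A / G B C E A D F / E C D A B F G / A E G F D C B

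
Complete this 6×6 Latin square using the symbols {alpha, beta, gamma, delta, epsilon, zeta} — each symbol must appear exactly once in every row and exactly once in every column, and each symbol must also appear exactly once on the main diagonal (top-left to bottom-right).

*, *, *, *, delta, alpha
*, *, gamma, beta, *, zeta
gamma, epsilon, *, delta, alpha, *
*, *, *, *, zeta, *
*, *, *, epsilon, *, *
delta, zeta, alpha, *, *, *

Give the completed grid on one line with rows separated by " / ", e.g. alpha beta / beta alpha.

beta gamma epsilon zeta delta alpha / alpha delta gamma beta epsilon zeta / gamma epsilon zeta delta alpha beta / epsilon beta delta alpha zeta gamma / zeta alpha beta epsilon gamma delta / delta zeta alpha gamma beta epsilon

(r2,c5) = epsilon
(r3,c6) = beta
(r6,c4) = gamma
(r6,c5) = beta
(r6,c6) = epsilon
(r1,c4) = zeta
(r2,c1) = alpha
(r2,c2) = delta
(r3,c3) = zeta
(r4,c4) = alpha
(r5,c5) = gamma
(r5,c6) = delta
(r1,c1) = beta
(r1,c2) = gamma
(r1,c3) = epsilon
(r4,c1) = epsilon
(r4,c2) = beta
(r4,c3) = delta
(r4,c6) = gamma
(r5,c1) = zeta
(r5,c2) = alpha
(r5,c3) = beta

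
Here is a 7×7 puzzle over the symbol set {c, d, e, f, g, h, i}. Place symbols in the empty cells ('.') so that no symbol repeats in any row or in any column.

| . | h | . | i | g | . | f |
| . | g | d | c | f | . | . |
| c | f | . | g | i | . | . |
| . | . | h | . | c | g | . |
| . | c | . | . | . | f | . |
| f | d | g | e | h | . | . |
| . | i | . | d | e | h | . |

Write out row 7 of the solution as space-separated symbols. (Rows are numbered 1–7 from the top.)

g i f d e h c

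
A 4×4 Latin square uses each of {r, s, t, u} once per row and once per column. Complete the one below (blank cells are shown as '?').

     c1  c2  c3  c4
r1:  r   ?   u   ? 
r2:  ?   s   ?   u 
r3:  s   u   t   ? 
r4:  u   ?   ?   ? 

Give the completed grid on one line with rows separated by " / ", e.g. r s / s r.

(r1,c2): row 1 has {r,u}; column 2 has {s,u}, so it must be t.
(r1,c4): row 1 has {r,t,u}; column 4 has {u}, so it must be s.
(r2,c1): row 2 has {s,u}; column 1 has {r,s,u}, so it must be t.
(r2,c3): row 2 has {s,t,u}; column 3 has {t,u}, so it must be r.
(r3,c4): row 3 has {s,t,u}; column 4 has {s,u}, so it must be r.
(r4,c2): row 4 has {u}; column 2 has {s,t,u}, so it must be r.
(r4,c3): row 4 has {r,u}; column 3 has {r,t,u}, so it must be s.
(r4,c4): row 4 has {r,s,u}; column 4 has {r,s,u}, so it must be t.

r t u s / t s r u / s u t r / u r s t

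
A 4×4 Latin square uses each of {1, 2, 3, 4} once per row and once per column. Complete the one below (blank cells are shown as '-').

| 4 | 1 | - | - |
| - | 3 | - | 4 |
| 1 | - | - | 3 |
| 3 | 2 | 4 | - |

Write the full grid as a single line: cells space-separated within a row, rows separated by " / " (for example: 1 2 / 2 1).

4 1 3 2 / 2 3 1 4 / 1 4 2 3 / 3 2 4 1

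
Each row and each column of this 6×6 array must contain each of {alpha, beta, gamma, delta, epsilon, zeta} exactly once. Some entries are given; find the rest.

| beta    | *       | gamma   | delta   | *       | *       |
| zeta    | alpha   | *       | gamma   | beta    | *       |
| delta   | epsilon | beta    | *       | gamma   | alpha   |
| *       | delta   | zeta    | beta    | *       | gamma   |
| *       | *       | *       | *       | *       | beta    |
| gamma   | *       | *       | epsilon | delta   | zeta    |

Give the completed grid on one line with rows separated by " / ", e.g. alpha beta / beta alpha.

(r1,c2) = zeta
(r1,c6) = epsilon
(r2,c6) = delta
(r3,c4) = zeta
(r5,c2) = gamma
(r5,c4) = alpha
(r6,c2) = beta
(r6,c3) = alpha
(r1,c5) = alpha
(r2,c3) = epsilon
(r4,c5) = epsilon
(r5,c1) = epsilon
(r5,c3) = delta
(r5,c5) = zeta
(r4,c1) = alpha

beta zeta gamma delta alpha epsilon / zeta alpha epsilon gamma beta delta / delta epsilon beta zeta gamma alpha / alpha delta zeta beta epsilon gamma / epsilon gamma delta alpha zeta beta / gamma beta alpha epsilon delta zeta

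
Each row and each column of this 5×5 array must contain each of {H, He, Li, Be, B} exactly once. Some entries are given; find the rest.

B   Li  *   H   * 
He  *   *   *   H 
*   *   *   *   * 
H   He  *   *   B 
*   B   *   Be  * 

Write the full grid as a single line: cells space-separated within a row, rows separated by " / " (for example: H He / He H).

B Li He H Be / He Be Li B H / Be H B He Li / H He Be Li B / Li B H Be He

At row 2, column 2: row 2 has {H,He}; column 2 has {He,Li,B}; that leaves Be.
At row 3, column 2: row 3 is empty so far; column 2 has {He,Li,Be,B}; that leaves H.
At row 4, column 4: row 4 has {H,He,B}; column 4 has {H,Be}; that leaves Li.
At row 5, column 1: row 5 has {Be,B}; column 1 has {H,He,B}; that leaves Li.
At row 5, column 5: row 5 has {Li,Be,B}; column 5 has {H,B}; that leaves He.
At row 1, column 5: row 1 has {H,Li,B}; column 5 has {H,He,B}; that leaves Be.
At row 2, column 4: row 2 has {H,He,Be}; column 4 has {H,Li,Be}; that leaves B.
At row 3, column 1: row 3 has {H}; column 1 has {H,He,Li,B}; that leaves Be.
At row 3, column 4: row 3 has {H,Be}; column 4 has {H,Li,Be,B}; that leaves He.
At row 3, column 5: row 3 has {H,He,Be}; column 5 has {H,He,Be,B}; that leaves Li.
At row 4, column 3: row 4 has {H,He,Li,B}; column 3 is empty so far; that leaves Be.
At row 5, column 3: row 5 has {He,Li,Be,B}; column 3 has {Be}; that leaves H.
At row 1, column 3: row 1 has {H,Li,Be,B}; column 3 has {H,Be}; that leaves He.
At row 2, column 3: row 2 has {H,He,Be,B}; column 3 has {H,He,Be}; that leaves Li.
At row 3, column 3: row 3 has {H,He,Li,Be}; column 3 has {H,He,Li,Be}; that leaves B.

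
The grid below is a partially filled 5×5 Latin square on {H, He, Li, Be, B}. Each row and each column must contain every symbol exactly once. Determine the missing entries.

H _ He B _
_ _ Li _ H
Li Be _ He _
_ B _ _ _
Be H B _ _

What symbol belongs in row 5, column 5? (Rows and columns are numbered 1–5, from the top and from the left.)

He

(r1,c2) = Li
(r1,c5) = Be
(r2,c2) = He
(r2,c4) = Be
(r3,c3) = H
(r3,c5) = B
(r4,c1) = He
(r4,c3) = Be
(r4,c5) = Li
(r5,c4) = Li
(r5,c5) = He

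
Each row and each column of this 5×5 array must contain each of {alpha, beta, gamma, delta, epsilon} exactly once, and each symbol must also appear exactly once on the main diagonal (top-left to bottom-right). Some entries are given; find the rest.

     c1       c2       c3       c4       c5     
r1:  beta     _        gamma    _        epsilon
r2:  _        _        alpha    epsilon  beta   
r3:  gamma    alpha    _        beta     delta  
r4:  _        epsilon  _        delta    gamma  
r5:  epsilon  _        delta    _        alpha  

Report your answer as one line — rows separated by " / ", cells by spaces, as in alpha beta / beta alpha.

beta delta gamma alpha epsilon / delta gamma alpha epsilon beta / gamma alpha epsilon beta delta / alpha epsilon beta delta gamma / epsilon beta delta gamma alpha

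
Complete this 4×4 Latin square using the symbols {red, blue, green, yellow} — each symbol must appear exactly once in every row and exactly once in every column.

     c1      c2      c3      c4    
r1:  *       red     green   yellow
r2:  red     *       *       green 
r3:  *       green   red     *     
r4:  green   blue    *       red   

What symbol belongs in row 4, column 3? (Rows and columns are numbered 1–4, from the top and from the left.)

yellow

(r1,c1) = blue
(r2,c2) = yellow
(r2,c3) = blue
(r3,c1) = yellow
(r3,c4) = blue
(r4,c3) = yellow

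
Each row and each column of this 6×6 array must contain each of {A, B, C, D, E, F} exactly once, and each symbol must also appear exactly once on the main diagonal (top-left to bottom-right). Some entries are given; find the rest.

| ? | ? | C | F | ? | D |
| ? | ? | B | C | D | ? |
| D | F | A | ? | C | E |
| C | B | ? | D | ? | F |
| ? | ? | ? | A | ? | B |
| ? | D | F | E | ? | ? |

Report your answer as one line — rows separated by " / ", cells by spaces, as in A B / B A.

B A C F E D / F E B C D A / D F A B C E / C B E D A F / E C D A F B / A D F E B C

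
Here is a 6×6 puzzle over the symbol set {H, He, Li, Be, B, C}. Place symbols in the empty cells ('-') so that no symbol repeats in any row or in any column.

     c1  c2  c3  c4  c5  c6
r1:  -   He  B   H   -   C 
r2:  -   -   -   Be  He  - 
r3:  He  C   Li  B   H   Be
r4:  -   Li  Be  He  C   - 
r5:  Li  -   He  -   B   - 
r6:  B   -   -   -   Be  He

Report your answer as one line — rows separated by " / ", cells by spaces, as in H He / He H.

Be He B H Li C / C B H Be He Li / He C Li B H Be / H Li Be He C B / Li Be He C B H / B H C Li Be He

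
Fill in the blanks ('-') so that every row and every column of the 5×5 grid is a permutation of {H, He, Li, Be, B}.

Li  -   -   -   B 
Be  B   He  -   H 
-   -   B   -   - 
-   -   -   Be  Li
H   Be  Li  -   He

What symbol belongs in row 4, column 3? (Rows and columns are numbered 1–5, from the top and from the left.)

H

(r2,c4) = Li
(r3,c1) = He
(r3,c4) = H
(r3,c5) = Be
(r4,c1) = B
(r4,c3) = H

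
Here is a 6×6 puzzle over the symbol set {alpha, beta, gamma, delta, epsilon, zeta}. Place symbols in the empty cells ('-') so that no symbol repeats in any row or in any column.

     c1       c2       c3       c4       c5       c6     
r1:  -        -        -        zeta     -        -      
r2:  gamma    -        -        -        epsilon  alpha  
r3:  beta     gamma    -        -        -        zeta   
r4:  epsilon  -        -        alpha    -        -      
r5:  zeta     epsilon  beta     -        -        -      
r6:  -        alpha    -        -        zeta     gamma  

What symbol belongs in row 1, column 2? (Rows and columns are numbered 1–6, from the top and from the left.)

delta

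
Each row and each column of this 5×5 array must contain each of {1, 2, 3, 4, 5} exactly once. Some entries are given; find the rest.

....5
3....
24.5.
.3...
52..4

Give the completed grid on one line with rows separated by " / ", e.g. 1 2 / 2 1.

4 1 2 3 5 / 3 5 4 2 1 / 2 4 1 5 3 / 1 3 5 4 2 / 5 2 3 1 4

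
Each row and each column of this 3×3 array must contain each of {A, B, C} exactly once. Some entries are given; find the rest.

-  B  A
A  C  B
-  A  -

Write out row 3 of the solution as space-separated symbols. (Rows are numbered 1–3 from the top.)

row 1 has {A,B}; column 1 has {A} — only C is left for (r1,c1).
row 3 has {A}; column 1 has {A,C} — only B is left for (r3,c1).
row 3 has {A,B}; column 3 has {A,B} — only C is left for (r3,c3).

B A C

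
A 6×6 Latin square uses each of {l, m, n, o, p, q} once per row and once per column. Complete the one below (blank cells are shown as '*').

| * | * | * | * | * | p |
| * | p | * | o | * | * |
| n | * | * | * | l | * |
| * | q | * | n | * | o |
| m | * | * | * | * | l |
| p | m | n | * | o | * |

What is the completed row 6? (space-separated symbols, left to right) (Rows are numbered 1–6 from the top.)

At row 3, column 2: row 3 has {l,n}; column 2 has {m,p,q}; that leaves o.
At row 4, column 1: row 4 has {n,o,q}; column 1 has {m,n,p}; that leaves l.
At row 5, column 2: row 5 has {l,m}; column 2 has {m,o,p,q}; that leaves n.
At row 6, column 6: row 6 has {m,n,o,p}; column 6 has {l,o,p}; that leaves q.
At row 1, column 2: row 1 has {p}; column 2 has {m,n,o,p,q}; that leaves l.
At row 2, column 1: row 2 has {o,p}; column 1 has {l,m,n,p}; that leaves q.
At row 3, column 6: row 3 has {l,n,o}; column 6 has {l,o,p,q}; that leaves m.
At row 6, column 4: row 6 has {m,n,o,p,q}; column 4 has {n,o}; that leaves l.

p m n l o q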